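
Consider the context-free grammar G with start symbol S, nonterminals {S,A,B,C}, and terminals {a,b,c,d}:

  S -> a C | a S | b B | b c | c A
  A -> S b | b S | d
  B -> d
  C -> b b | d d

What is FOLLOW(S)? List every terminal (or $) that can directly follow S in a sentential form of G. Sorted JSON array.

FIRST iteration:
iter 1:
  A via A→b S: +{b}
  A via A→d: +{d}
  B via B→d: +{d}
  C via C→b b: +{b}
  C via C→d d: +{d}
  S via S→a C: +{a}
  S via S→b B: +{b}
  S via S→c A: +{c}
  S: {a,b,c}  A: {b,d}  B: {d}  C: {b,d}
iter 2:
  A via A→S b: +{a,c}
  S: {a,b,c}  A: {a,b,c,d}  B: {d}  C: {b,d}
iter 3: done
  S: {a,b,c}  A: {a,b,c,d}  B: {d}  C: {b,d}

Compute FOLLOW by fixpoint:
seed FOLLOW(S) with $
[1]
  A→S b: FOLLOW(S) ⊇ FIRST(b) = {b}; new: +{b}
  S→a C: FOLLOW(C) ⊇ FOLLOW(S) ⊇ {$,b}; new: +{$,b}
  S→b B: FOLLOW(B) ⊇ FOLLOW(S) ⊇ {$,b}; new: +{$,b}
  S→c A: FOLLOW(A) ⊇ FOLLOW(S) ⊇ {$,b}; new: +{$,b}
  FOLLOW(S)={$,b}  FOLLOW(A)={$,b}  FOLLOW(B)={$,b}  FOLLOW(C)={$,b}
[2] (stable)
  FOLLOW(S)={$,b}  FOLLOW(A)={$,b}  FOLLOW(B)={$,b}  FOLLOW(C)={$,b}

FOLLOW(S) = ["$", "b"]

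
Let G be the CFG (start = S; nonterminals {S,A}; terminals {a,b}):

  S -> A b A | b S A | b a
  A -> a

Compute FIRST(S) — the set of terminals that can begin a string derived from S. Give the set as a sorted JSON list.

FIRST sets, iterate to fixpoint:
round 1:
  A via A→a: +{a}
  S via S→A b A: +{a}
  S via S→b S A: +{b}
  S: {a,b}  A: {a}
round 2: done
  S: {a,b}  A: {a}

FIRST(S) = ["a", "b"]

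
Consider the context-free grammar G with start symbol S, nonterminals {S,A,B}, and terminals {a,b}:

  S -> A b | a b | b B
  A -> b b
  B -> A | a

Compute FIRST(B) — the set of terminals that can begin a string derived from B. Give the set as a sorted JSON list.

FIRST iteration:
pass 1:
  A via A→b b: +{b}
  B via B→A: +{b}
  B via B→a: +{a}
  S via S→A b: +{b}
  S via S→a b: +{a}
  FIRST(S)={a,b}  FIRST(A)={b}  FIRST(B)={a,b}
pass 2: — fixpoint
  FIRST(S)={a,b}  FIRST(A)={b}  FIRST(B)={a,b}

FIRST(B) = ["a", "b"]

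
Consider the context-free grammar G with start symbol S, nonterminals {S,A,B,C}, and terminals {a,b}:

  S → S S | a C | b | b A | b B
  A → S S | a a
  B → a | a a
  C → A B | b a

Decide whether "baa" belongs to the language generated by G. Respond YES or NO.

CNF form of G:
  S -> S S | T0 C | T1 A | T1 B | b
  A -> S S | T0 T0
  B -> T0 T0 | a
  C -> A B | T1 T0
  T0 -> a
  T1 -> b

CYK table (by increasing span):
  cell(0,0) b: {S,T1}  orig:{S}
  cell(1,1) a: {B,T0}  orig:{B}
  cell(2,2) a: {B,T0}  orig:{B}
  cell(0,1) ba: {C,S}
  cell(1,2) aa: {A,B}
  cell(0,2) baa: {S}

S ∈ T[0,2] ⇒ YES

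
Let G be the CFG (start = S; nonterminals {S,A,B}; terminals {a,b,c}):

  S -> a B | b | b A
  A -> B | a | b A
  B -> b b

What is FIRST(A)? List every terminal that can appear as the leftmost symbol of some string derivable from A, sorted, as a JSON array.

FIRST sets, iterate to fixpoint:
round 1:
  A via A→a: +{a}
  A via A→b A: +{b}
  B via B→b b: +{b}
  S via S→a B: +{a}
  S via S→b: +{b}
  FIRST(S)={a,b}  FIRST(A)={a,b}  FIRST(B)={b}
round 2: done
  FIRST(S)={a,b}  FIRST(A)={a,b}  FIRST(B)={b}

FIRST(A) = ["a", "b"]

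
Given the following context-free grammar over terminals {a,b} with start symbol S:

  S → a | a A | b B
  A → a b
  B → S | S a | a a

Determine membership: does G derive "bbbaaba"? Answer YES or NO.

CNF form of G:
  S -> T0 A | T1 B | a
  A -> T0 T1
  B -> S T0 | T0 A | T0 T0 | T1 B | a
  T0 -> a
  T1 -> b

CYK table (by increasing span):
  T[0,0] 'b' = {T1}  orig:{}
  T[1,1] 'b' = {T1}  orig:{}
  T[2,2] 'b' = {T1}  orig:{}
  T[3,3] 'a' = {B,S,T0}  orig:{B,S}
  T[4,4] 'a' = {B,S,T0}  orig:{B,S}
  T[5,5] 'b' = {T1}  orig:{}
  T[6,6] 'a' = {B,S,T0}  orig:{B,S}
  T[0,1] 'bb' = ∅
  T[1,2] 'bb' = ∅
  T[2,3] 'ba' = {B,S}
  T[3,4] 'aa' = {B}
  T[4,5] 'ab' = {A}
  T[5,6] 'ba' = {B,S}
  T[0,2] 'bbb' = ∅
  T[1,3] 'bba' = {B,S}
  T[2,4] 'baa' = {B,S}
  T[3,5] 'aab' = {B,S}
  T[4,6] 'aba' = ∅
  T[0,3] 'bbba' = {B,S}
  T[1,4] 'bbaa' = {B,S}
  T[2,5] 'baab' = {B,S}
  T[3,6] 'aaba' = {B}
  T[0,4] 'bbbaa' = {B,S}
  T[1,5] 'bbaab' = {B,S}
  T[2,6] 'baaba' = {B,S}
  T[0,5] 'bbbaab' = {B,S}
  T[1,6] 'bbaaba' = {B,S}
  T[0,6] 'bbbaaba' = {B,S}

S ∈ T[0,6] ⇒ YES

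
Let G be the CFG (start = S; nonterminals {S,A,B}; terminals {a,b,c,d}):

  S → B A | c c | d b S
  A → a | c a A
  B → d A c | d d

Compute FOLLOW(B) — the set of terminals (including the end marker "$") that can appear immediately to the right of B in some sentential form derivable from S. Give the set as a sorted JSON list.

FIRST sets, iterate to fixpoint:
[1]
  A via A→a: +{a}
  A via A→c a A: +{c}
  B via B→d A c: +{d}
  S via S→B A: +{d}
  S via S→c c: +{c}
  FIRST(S)={c,d}  FIRST(A)={a,c}  FIRST(B)={d}
[2] done
  FIRST(S)={c,d}  FIRST(A)={a,c}  FIRST(B)={d}

FOLLOW sets:
seed FOLLOW(S) with $
pass 1:
  B→d A c: FOLLOW(A) ⊇ FIRST(c) = {c}; new: +{c}
  S→B A: FOLLOW(B) ⊇ FIRST(A) = {a,c}; new: +{a,c}
  S→B A: FOLLOW(A) ⊇ FOLLOW(S) ⊇ {$}; new: +{$}
  FOLLOW[S]={$}  FOLLOW[A]={$,c}  FOLLOW[B]={a,c}
pass 2: — fixpoint
  FOLLOW[S]={$}  FOLLOW[A]={$,c}  FOLLOW[B]={a,c}

FOLLOW(B) = ["a", "c"]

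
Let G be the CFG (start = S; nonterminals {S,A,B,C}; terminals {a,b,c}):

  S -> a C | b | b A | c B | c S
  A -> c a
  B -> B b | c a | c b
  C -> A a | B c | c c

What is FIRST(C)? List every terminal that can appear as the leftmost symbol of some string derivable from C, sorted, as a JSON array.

Compute FIRST by fixpoint:
[1]
  A via A→c a: +{c}
  B via B→c a: +{c}
  C via C→A a: +{c}
  S via S→a C: +{a}
  S via S→b: +{b}
  S via S→c B: +{c}
  FIRST(S)={a,b,c}  FIRST(A)={c}  FIRST(B)={c}  FIRST(C)={c}
[2] — fixpoint
  FIRST(S)={a,b,c}  FIRST(A)={c}  FIRST(B)={c}  FIRST(C)={c}

FIRST(C) = ["c"]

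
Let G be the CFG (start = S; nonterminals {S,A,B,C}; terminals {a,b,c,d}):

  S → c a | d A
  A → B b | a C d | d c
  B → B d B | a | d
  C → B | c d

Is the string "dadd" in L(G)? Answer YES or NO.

Convert to CNF:
  S -> T2 A | T3 T1
  A -> B T0 | T1 X4 | T2 T3
  B -> B X5 | a | d
  C -> B X6 | T3 T2 | a | d
  T0 -> b
  T1 -> a
  T2 -> d
  T3 -> c
  X4 -> C T2
  X5 -> T2 B
  X6 -> T2 B

Fill CYK table bottom-up:
  [0..0]={B,C,T2}  "d"  orig:{B,C}
  [1..1]={B,C,T1}  "a"  orig:{B,C}
  [2..2]={B,C,T2}  "d"  orig:{B,C}
  [3..3]={B,C,T2}  "d"  orig:{B,C}
  [0..1]={X5,X6}  "da"  orig:{}
  [1..2]={X4}  "ad"  orig:{}
  [2..3]={X4,X5,X6}  "dd"  orig:{}
  [0..2]=∅  "dad"
  [1..3]={A,B,C}  "add"
  [0..3]={S,X5,X6}  "dadd"  orig:{S}

S ∈ T[0,3] ⇒ YES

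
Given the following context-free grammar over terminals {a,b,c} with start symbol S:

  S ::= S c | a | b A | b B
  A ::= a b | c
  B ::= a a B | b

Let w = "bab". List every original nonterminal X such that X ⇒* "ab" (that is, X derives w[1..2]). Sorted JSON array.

CNF form of G:
  S -> S T2 | T1 A | T1 B | a
  A -> T0 T1 | c
  B -> T0 X3 | b
  T0 -> a
  T1 -> b
  T2 -> c
  X3 -> T0 B

Fill CYK table bottom-up (cells [i..j] with 1 ≤ i ≤ j ≤ 2 only):
  T[1,1] 'a' = {S,T0}  orig:{S}
  T[2,2] 'b' = {B,T1}  orig:{B}
  T[1,2] 'ab' = {A,X3}  orig:{A}

Original NTs in T[1,2] deriving "ab": ["A"]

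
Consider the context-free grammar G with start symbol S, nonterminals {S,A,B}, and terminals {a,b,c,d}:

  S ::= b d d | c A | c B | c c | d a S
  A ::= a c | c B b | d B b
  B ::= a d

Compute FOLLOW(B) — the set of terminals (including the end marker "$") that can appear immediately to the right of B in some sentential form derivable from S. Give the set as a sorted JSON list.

Compute FIRST by fixpoint:
iter 1:
  A via A→a c: +{a}
  A via A→c B b: +{c}
  A via A→d B b: +{d}
  B via B→a d: +{a}
  S via S→b d d: +{b}
  S via S→c A: +{c}
  S via S→d a S: +{d}
  FIRST(S)={b,c,d}  FIRST(A)={a,c,d}  FIRST(B)={a}
iter 2: — fixpoint
  FIRST(S)={b,c,d}  FIRST(A)={a,c,d}  FIRST(B)={a}

FOLLOW iteration:
initialize: $ ∈ FOLLOW(S)
[1]
  A→c B b: FOLLOW(B) ⊇ FIRST(b) = {b}; new: +{b}
  S→c A: FOLLOW(A) ⊇ FOLLOW(S) ⊇ {$}; new: +{$}
  S→c B: FOLLOW(B) ⊇ FOLLOW(S) ⊇ {$}; new: +{$}
  FOLLOW(S)={$}  FOLLOW(A)={$}  FOLLOW(B)={$,b}
[2] (stable)
  FOLLOW(S)={$}  FOLLOW(A)={$}  FOLLOW(B)={$,b}

FOLLOW(B) = ["$", "b"]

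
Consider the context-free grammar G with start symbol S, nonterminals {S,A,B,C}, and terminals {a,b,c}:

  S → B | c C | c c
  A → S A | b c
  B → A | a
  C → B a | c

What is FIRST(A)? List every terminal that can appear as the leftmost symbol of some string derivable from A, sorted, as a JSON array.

Compute FIRST by fixpoint:
iter 1:
  A via A→b c: +{b}
  B via B→A: +{b}
  B via B→a: +{a}
  C via C→B a: +{a,b}
  C via C→c: +{c}
  S via S→B: +{a,b}
  S via S→c C: +{c}
  S: {a,b,c}  A: {b}  B: {a,b}  C: {a,b,c}
iter 2:
  A via A→S A: +{a,c}
  B via B→A: +{c}
  S: {a,b,c}  A: {a,b,c}  B: {a,b,c}  C: {a,b,c}
iter 3: done
  S: {a,b,c}  A: {a,b,c}  B: {a,b,c}  C: {a,b,c}

FIRST(A) = ["a", "b", "c"]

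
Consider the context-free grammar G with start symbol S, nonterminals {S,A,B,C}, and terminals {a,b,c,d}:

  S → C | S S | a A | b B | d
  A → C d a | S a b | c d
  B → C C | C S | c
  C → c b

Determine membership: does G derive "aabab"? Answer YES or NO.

CNF form of G:
  S -> S S | T1 A | T2 B | T3 T2 | d
  A -> C X4 | S X5 | T3 T0
  B -> C C | C S | c
  C -> T3 T2
  T0 -> d
  T1 -> a
  T2 -> b
  T3 -> c
  X4 -> T0 T1
  X5 -> T1 T2

Fill CYK table bottom-up:
  T[0,0] 'a' = {T1}  orig:{}
  T[1,1] 'a' = {T1}  orig:{}
  T[2,2] 'b' = {T2}  orig:{}
  T[3,3] 'a' = {T1}  orig:{}
  T[4,4] 'b' = {T2}  orig:{}
  T[0,1] 'aa' = ∅
  T[1,2] 'ab' = {X5}  orig:{}
  T[2,3] 'ba' = ∅
  T[3,4] 'ab' = {X5}  orig:{}
  T[0,2] 'aab' = ∅
  T[1,3] 'aba' = ∅
  T[2,4] 'bab' = ∅
  T[0,3] 'aaba' = ∅
  T[1,4] 'abab' = ∅
  T[0,4] 'aabab' = ∅

S ∉ T[0,4] ⇒ NO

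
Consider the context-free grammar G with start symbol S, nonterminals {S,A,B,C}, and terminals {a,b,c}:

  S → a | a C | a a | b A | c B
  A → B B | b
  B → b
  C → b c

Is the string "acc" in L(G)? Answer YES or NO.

CNF form of G:
  S -> T0 A | T1 B | T2 C | T2 T2 | a
  A -> B B | b
  B -> b
  C -> T0 T1
  T0 -> b
  T1 -> c
  T2 -> a

Fill CYK table bottom-up:
  [0..0]={S,T2}  "a"  orig:{S}
  [1..1]={T1}  "c"  orig:{}
  [2..2]={T1}  "c"  orig:{}
  [0..1]=∅  "ac"
  [1..2]=∅  "cc"
  [0..2]=∅  "acc"

S ∉ T[0,2] ⇒ NO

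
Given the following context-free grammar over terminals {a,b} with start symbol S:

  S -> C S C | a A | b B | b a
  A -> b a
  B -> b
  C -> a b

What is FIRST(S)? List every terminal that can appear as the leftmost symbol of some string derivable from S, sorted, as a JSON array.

FIRST sets, iterate to fixpoint:
iter 1:
  A via A→b a: +{b}
  B via B→b: +{b}
  C via C→a b: +{a}
  S via S→C S C: +{a}
  S via S→b B: +{b}
  FIRST[S]={a,b}  FIRST[A]={b}  FIRST[B]={b}  FIRST[C]={a}
iter 2: — fixpoint
  FIRST[S]={a,b}  FIRST[A]={b}  FIRST[B]={b}  FIRST[C]={a}

FIRST(S) = ["a", "b"]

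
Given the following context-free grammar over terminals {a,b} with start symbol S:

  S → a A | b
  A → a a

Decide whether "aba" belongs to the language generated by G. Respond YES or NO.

CNF form of G:
  S -> T0 A | b
  A -> T0 T0
  T0 -> a

Fill CYK table bottom-up:
  T[0,0] 'a' = {T0}  orig:{}
  T[1,1] 'b' = {S}
  T[2,2] 'a' = {T0}  orig:{}
  T[0,1] 'ab' = ∅
  T[1,2] 'ba' = ∅
  T[0,2] 'aba' = ∅

S ∉ T[0,2] ⇒ NO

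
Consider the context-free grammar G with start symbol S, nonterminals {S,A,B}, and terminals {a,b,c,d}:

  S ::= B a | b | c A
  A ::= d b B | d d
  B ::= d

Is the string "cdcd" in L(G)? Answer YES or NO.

CNF form of G:
  S -> B T2 | T3 A | b
  A -> T0 T0 | T0 X4
  B -> d
  T0 -> d
  T1 -> b
  T2 -> a
  T3 -> c
  X4 -> T1 B

CYK fill:
  T[0,0] 'c' = {T3}  orig:{}
  T[1,1] 'd' = {B,T0}  orig:{B}
  T[2,2] 'c' = {T3}  orig:{}
  T[3,3] 'd' = {B,T0}  orig:{B}
  T[0,1] 'cd' = ∅
  T[1,2] 'dc' = ∅
  T[2,3] 'cd' = ∅
  T[0,2] 'cdc' = ∅
  T[1,3] 'dcd' = ∅
  T[0,3] 'cdcd' = ∅

S ∉ T[0,3] ⇒ NO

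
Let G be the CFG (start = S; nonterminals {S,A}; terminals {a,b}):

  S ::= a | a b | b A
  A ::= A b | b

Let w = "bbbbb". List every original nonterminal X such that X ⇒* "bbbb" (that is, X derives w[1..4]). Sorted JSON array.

CNF form of G:
  S -> T0 A | T1 T0 | a
  A -> A T0 | b
  T0 -> b
  T1 -> a

Fill CYK table bottom-up (cells [i..j] with 1 ≤ i ≤ j ≤ 4 only):
  T[1,1] 'b' = {A,T0}  orig:{A}
  T[2,2] 'b' = {A,T0}  orig:{A}
  T[3,3] 'b' = {A,T0}  orig:{A}
  T[4,4] 'b' = {A,T0}  orig:{A}
  T[1,2] 'bb' = {A,S}
  T[2,3] 'bb' = {A,S}
  T[3,4] 'bb' = {A,S}
  T[1,3] 'bbb' = {A,S}
  T[2,4] 'bbb' = {A,S}
  T[1,4] 'bbbb' = {A,S}

Original NTs in T[1,4] deriving "bbbb": ["A", "S"]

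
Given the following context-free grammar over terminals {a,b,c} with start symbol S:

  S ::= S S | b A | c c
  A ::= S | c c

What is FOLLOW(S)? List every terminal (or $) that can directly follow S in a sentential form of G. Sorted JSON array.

FIRST iteration:
round 1:
  A via A→c c: +{c}
  S via S→b A: +{b}
  S via S→c c: +{c}
  S: {b,c}  A: {c}
round 2:
  A via A→S: +{b}
  S: {b,c}  A: {b,c}
round 3: — fixpoint
  S: {b,c}  A: {b,c}

FOLLOW iteration:
FOLLOW(S) := {$}
iter 1:
  S→S S: FOLLOW(S) ⊇ FIRST(S) = {b,c}; new: +{b,c}
  S→b A: FOLLOW(A) ⊇ FOLLOW(S) ⊇ {$,b,c}; new: +{$,b,c}
  FOLLOW[S]={$,b,c}  FOLLOW[A]={$,b,c}
iter 2: (no change)
  FOLLOW[S]={$,b,c}  FOLLOW[A]={$,b,c}

FOLLOW(S) = ["$", "b", "c"]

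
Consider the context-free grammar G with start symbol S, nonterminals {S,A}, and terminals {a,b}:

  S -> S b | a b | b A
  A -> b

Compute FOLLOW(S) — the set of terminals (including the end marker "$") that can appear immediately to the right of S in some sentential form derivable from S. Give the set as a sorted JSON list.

FIRST sets, iterate to fixpoint:
pass 1:
  A via A→b: +{b}
  S via S→a b: +{a}
  S via S→b A: +{b}
  FIRST[S]={a,b}  FIRST[A]={b}
pass 2: (no change)
  FIRST[S]={a,b}  FIRST[A]={b}

FOLLOW sets:
initialize: $ ∈ FOLLOW(S)
[1]
  S→S b: FOLLOW(S) ⊇ FIRST(b) = {b}; new: +{b}
  S→b A: FOLLOW(A) ⊇ FOLLOW(S) ⊇ {$,b}; new: +{$,b}
  S: {$,b}  A: {$,b}
[2] (stable)
  S: {$,b}  A: {$,b}

FOLLOW(S) = ["$", "b"]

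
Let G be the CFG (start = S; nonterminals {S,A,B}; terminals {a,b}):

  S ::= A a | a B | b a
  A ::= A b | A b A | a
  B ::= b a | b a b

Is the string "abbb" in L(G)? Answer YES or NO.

CNF form of G:
  S -> A T1 | T0 T1 | T1 B
  A -> A T0 | A X2 | a
  B -> T0 T1 | T0 X3
  T0 -> b
  T1 -> a
  X2 -> T0 A
  X3 -> T1 T0

CYK fill:
  [0..0]={A,T1}  "a"  orig:{A}
  [1..1]={T0}  "b"  orig:{}
  [2..2]={T0}  "b"  orig:{}
  [3..3]={T0}  "b"  orig:{}
  [0..1]={A,X3}  "ab"  orig:{A}
  [1..2]=∅  "bb"
  [2..3]=∅  "bb"
  [0..2]={A}  "abb"
  [1..3]=∅  "bbb"
  [0..3]={A}  "abbb"

S ∉ T[0,3] ⇒ NO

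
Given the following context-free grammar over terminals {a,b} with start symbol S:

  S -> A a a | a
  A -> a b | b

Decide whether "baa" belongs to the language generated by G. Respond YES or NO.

CNF form of G:
  S -> A X2 | a
  A -> T0 T1 | b
  T0 -> a
  T1 -> b
  X2 -> T0 T0

CYK table (by increasing span):
  T[0,0] 'b' = {A,T1}  orig:{A}
  T[1,1] 'a' = {S,T0}  orig:{S}
  T[2,2] 'a' = {S,T0}  orig:{S}
  T[0,1] 'ba' = ∅
  T[1,2] 'aa' = {X2}  orig:{}
  T[0,2] 'baa' = {S}

S ∈ T[0,2] ⇒ YES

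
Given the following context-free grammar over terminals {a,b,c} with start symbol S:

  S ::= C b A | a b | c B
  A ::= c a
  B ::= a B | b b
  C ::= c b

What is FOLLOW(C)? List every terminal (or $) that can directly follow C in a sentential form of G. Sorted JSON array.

FIRST sets, iterate to fixpoint:
pass 1:
  A via A→c a: +{c}
  B via B→a B: +{a}
  B via B→b b: +{b}
  C via C→c b: +{c}
  S via S→C b A: +{c}
  S via S→a b: +{a}
  FIRST(S)={a,c}  FIRST(A)={c}  FIRST(B)={a,b}  FIRST(C)={c}
pass 2: (no change)
  FIRST(S)={a,c}  FIRST(A)={c}  FIRST(B)={a,b}  FIRST(C)={c}

FOLLOW iteration:
seed FOLLOW(S) with $
iter 1:
  S→C b A: FOLLOW(C) ⊇ FIRST(b) = {b}; new: +{b}
  S→C b A: FOLLOW(A) ⊇ FOLLOW(S) ⊇ {$}; new: +{$}
  S→c B: FOLLOW(B) ⊇ FOLLOW(S) ⊇ {$}; new: +{$}
  S: {$}  A: {$}  B: {$}  C: {b}
iter 2: (stable)
  S: {$}  A: {$}  B: {$}  C: {b}

FOLLOW(C) = ["b"]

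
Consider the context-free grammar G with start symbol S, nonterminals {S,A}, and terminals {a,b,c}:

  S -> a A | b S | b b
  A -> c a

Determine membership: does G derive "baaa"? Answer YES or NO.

Convert to CNF:
  S -> T1 A | T2 S | T2 T2
  A -> T0 T1
  T0 -> c
  T1 -> a
  T2 -> b

Fill CYK table bottom-up:
  [0..0]={T2}  "b"  orig:{}
  [1..1]={T1}  "a"  orig:{}
  [2..2]={T1}  "a"  orig:{}
  [3..3]={T1}  "a"  orig:{}
  [0..1]=∅  "ba"
  [1..2]=∅  "aa"
  [2..3]=∅  "aa"
  [0..2]=∅  "baa"
  [1..3]=∅  "aaa"
  [0..3]=∅  "baaa"

S ∉ T[0,3] ⇒ NO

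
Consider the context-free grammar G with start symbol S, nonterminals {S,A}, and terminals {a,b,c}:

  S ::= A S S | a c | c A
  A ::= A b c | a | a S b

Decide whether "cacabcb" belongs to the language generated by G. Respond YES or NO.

CNF form of G:
  S -> A X5 | T1 A | T2 T1
  A -> A X3 | T2 X4 | a
  T0 -> b
  T1 -> c
  T2 -> a
  X3 -> T0 T1
  X4 -> S T0
  X5 -> S S

CYK table (by increasing span):
  [0..0]={T1}  "c"  orig:{}
  [1..1]={A,T2}  "a"  orig:{A}
  [2..2]={T1}  "c"  orig:{}
  [3..3]={A,T2}  "a"  orig:{A}
  [4..4]={T0}  "b"  orig:{}
  [5..5]={T1}  "c"  orig:{}
  [6..6]={T0}  "b"  orig:{}
  [0..1]={S}  "ca"
  [1..2]={S}  "ac"
  [2..3]={S}  "ca"
  [3..4]=∅  "ab"
  [4..5]={X3}  "bc"  orig:{}
  [5..6]=∅  "cb"
  [0..2]=∅  "cac"
  [1..3]=∅  "aca"
  [2..4]={X4}  "cab"  orig:{}
  [3..5]={A}  "abc"
  [4..6]=∅  "bcb"
  [0..3]={X5}  "caca"  orig:{}
  [1..4]={A}  "acab"
  [2..5]={S}  "cabc"
  [3..6]=∅  "abcb"
  [0..4]={S}  "cacab"
  [1..5]=∅  "acabc"
  [2..6]={X4}  "cabcb"  orig:{}
  [0..5]={X5}  "cacabc"  orig:{}
  [1..6]={A}  "acabcb"
  [0..6]={S}  "cacabcb"

S ∈ T[0,6] ⇒ YES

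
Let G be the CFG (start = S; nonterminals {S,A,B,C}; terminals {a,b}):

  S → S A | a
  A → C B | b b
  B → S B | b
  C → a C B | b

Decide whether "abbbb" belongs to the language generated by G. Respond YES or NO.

Convert to CNF:
  S -> S A | a
  A -> C B | T0 T0
  B -> S B | b
  C -> T1 X2 | b
  T0 -> b
  T1 -> a
  X2 -> C B

CYK fill:
  T[0,0] 'a' = {S,T1}  orig:{S}
  T[1,1] 'b' = {B,C,T0}  orig:{B,C}
  T[2,2] 'b' = {B,C,T0}  orig:{B,C}
  T[3,3] 'b' = {B,C,T0}  orig:{B,C}
  T[4,4] 'b' = {B,C,T0}  orig:{B,C}
  T[0,1] 'ab' = {B}
  T[1,2] 'bb' = {A,X2}  orig:{A}
  T[2,3] 'bb' = {A,X2}  orig:{A}
  T[3,4] 'bb' = {A,X2}  orig:{A}
  T[0,2] 'abb' = {C,S}
  T[1,3] 'bbb' = ∅
  T[2,4] 'bbb' = ∅
  T[0,3] 'abbb' = {A,B,X2}  orig:{A,B}
  T[1,4] 'bbbb' = ∅
  T[0,4] 'abbbb' = {S}

S ∈ T[0,4] ⇒ YES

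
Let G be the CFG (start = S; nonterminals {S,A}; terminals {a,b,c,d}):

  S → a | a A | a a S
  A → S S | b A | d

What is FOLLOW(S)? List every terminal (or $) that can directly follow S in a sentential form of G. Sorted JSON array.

FIRST sets, iterate to fixpoint:
[1]
  A via A→b A: +{b}
  A via A→d: +{d}
  S via S→a: +{a}
  S: {a}  A: {b,d}
[2]
  A via A→S S: +{a}
  S: {a}  A: {a,b,d}
[3] (no change)
  S: {a}  A: {a,b,d}

FOLLOW iteration:
seed FOLLOW(S) with $
pass 1:
  A→S S: FOLLOW(S) ⊇ FIRST(S) = {a}; new: +{a}
  S→a A: FOLLOW(A) ⊇ FOLLOW(S) ⊇ {$,a}; new: +{$,a}
  FOLLOW(S)={$,a}  FOLLOW(A)={$,a}
pass 2: done
  FOLLOW(S)={$,a}  FOLLOW(A)={$,a}

FOLLOW(S) = ["$", "a"]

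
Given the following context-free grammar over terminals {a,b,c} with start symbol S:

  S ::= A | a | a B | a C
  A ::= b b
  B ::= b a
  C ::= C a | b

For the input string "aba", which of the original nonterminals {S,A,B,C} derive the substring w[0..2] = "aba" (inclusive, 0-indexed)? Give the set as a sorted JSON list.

CNF form of G:
  S -> T0 T0 | T1 B | T1 C | a
  A -> T0 T0
  B -> T0 T1
  C -> C T1 | b
  T0 -> b
  T1 -> a

CYK fill — only the sub-triangle for w[0..2]:
  [0..0]={S,T1}  "a"  orig:{S}
  [1..1]={C,T0}  "b"  orig:{C}
  [2..2]={S,T1}  "a"  orig:{S}
  [0..1]={S}  "ab"
  [1..2]={B,C}  "ba"
  [0..2]={S}  "aba"

Original NTs in T[0,2] deriving "aba": ["S"]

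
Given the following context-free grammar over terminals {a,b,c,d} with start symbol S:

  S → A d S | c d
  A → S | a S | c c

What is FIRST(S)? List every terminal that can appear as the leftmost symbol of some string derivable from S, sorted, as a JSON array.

Compute FIRST by fixpoint:
iter 1:
  A via A→a S: +{a}
  A via A→c c: +{c}
  S via S→A d S: +{a,c}
  FIRST(S)={a,c}  FIRST(A)={a,c}
iter 2: (stable)
  FIRST(S)={a,c}  FIRST(A)={a,c}

FIRST(S) = ["a", "c"]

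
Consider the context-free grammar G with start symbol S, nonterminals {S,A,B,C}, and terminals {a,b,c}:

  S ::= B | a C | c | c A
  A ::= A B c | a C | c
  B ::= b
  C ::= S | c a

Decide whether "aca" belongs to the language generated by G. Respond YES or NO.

CNF form of G:
  S -> T0 A | T1 C | b | c
  A -> A X2 | T1 C | c
  B -> b
  C -> T0 A | T0 T1 | T1 C | b | c
  T0 -> c
  T1 -> a
  X2 -> B T0

CYK fill:
  cell(0,0) a: {T1}  orig:{}
  cell(1,1) c: {A,C,S,T0}  orig:{A,C,S}
  cell(2,2) a: {T1}  orig:{}
  cell(0,1) ac: {A,C,S}
  cell(1,2) ca: {C}
  cell(0,2) aca: {A,C,S}

S ∈ T[0,2] ⇒ YES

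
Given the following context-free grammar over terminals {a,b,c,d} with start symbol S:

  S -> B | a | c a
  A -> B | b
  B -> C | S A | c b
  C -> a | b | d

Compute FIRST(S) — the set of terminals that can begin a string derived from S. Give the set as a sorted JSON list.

FIRST iteration:
[1]
  A via A→b: +{b}
  B via B→c b: +{c}
  C via C→a: +{a}
  C via C→b: +{b}
  C via C→d: +{d}
  S via S→B: +{c}
  S via S→a: +{a}
  FIRST(S)={a,c}  FIRST(A)={b}  FIRST(B)={c}  FIRST(C)={a,b,d}
[2]
  A via A→B: +{c}
  B via B→C: +{a,b,d}
  S via S→B: +{b,d}
  FIRST(S)={a,b,c,d}  FIRST(A)={b,c}  FIRST(B)={a,b,c,d}  FIRST(C)={a,b,d}
[3]
  A via A→B: +{a,d}
  FIRST(S)={a,b,c,d}  FIRST(A)={a,b,c,d}  FIRST(B)={a,b,c,d}  FIRST(C)={a,b,d}
[4] — fixpoint
  FIRST(S)={a,b,c,d}  FIRST(A)={a,b,c,d}  FIRST(B)={a,b,c,d}  FIRST(C)={a,b,d}

FIRST(S) = ["a", "b", "c", "d"]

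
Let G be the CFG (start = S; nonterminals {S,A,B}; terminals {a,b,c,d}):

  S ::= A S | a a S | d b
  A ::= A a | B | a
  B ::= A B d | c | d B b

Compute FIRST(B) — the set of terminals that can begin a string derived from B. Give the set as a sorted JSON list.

Compute FIRST by fixpoint:
round 1:
  A via A→a: +{a}
  B via B→A B d: +{a}
  B via B→c: +{c}
  B via B→d B b: +{d}
  S via S→A S: +{a}
  S via S→d b: +{d}
  FIRST(S)={a,d}  FIRST(A)={a}  FIRST(B)={a,c,d}
round 2:
  A via A→B: +{c,d}
  S via S→A S: +{c}
  FIRST(S)={a,c,d}  FIRST(A)={a,c,d}  FIRST(B)={a,c,d}
round 3: done
  FIRST(S)={a,c,d}  FIRST(A)={a,c,d}  FIRST(B)={a,c,d}

FIRST(B) = ["a", "c", "d"]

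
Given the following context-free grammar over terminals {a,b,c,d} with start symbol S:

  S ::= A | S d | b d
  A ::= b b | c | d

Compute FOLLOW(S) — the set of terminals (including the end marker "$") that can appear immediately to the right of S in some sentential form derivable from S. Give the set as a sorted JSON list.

FIRST iteration:
round 1:
  A via A→b b: +{b}
  A via A→c: +{c}
  A via A→d: +{d}
  S via S→A: +{b,c,d}
  FIRST[S]={b,c,d}  FIRST[A]={b,c,d}
round 2: (stable)
  FIRST[S]={b,c,d}  FIRST[A]={b,c,d}

FOLLOW sets:
initialize: $ ∈ FOLLOW(S)
iter 1:
  S→A: FOLLOW(A) ⊇ FOLLOW(S) ⊇ {$}; new: +{$}
  S→S d: FOLLOW(S) ⊇ FIRST(d) = {d}; new: +{d}
  FOLLOW[S]={$,d}  FOLLOW[A]={$}
iter 2:
  S→A: FOLLOW(A) ⊇ FOLLOW(S) ⊇ {$,d}; new: +{d}
  FOLLOW[S]={$,d}  FOLLOW[A]={$,d}
iter 3: done
  FOLLOW[S]={$,d}  FOLLOW[A]={$,d}

FOLLOW(S) = ["$", "d"]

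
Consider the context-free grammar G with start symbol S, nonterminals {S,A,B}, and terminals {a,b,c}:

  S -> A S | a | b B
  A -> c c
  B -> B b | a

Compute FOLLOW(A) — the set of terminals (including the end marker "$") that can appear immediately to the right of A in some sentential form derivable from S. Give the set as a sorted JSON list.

FIRST sets, iterate to fixpoint:
[1]
  A via A→c c: +{c}
  B via B→a: +{a}
  S via S→A S: +{c}
  S via S→a: +{a}
  S via S→b B: +{b}
  FIRST(S)={a,b,c}  FIRST(A)={c}  FIRST(B)={a}
[2] (no change)
  FIRST(S)={a,b,c}  FIRST(A)={c}  FIRST(B)={a}

FOLLOW sets:
seed FOLLOW(S) with $
pass 1:
  B→B b: FOLLOW(B) ⊇ FIRST(b) = {b}; new: +{b}
  S→A S: FOLLOW(A) ⊇ FIRST(S) = {a,b,c}; new: +{a,b,c}
  S→b B: FOLLOW(B) ⊇ FOLLOW(S) ⊇ {$}; new: +{$}
  FOLLOW(S)={$}  FOLLOW(A)={a,b,c}  FOLLOW(B)={$,b}
pass 2: (no change)
  FOLLOW(S)={$}  FOLLOW(A)={a,b,c}  FOLLOW(B)={$,b}

FOLLOW(A) = ["a", "b", "c"]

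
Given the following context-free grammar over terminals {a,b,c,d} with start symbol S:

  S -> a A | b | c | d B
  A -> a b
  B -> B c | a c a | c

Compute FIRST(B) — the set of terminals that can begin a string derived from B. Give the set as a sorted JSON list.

FIRST iteration:
[1]
  A via A→a b: +{a}
  B via B→a c a: +{a}
  B via B→c: +{c}
  S via S→a A: +{a}
  S via S→b: +{b}
  S via S→c: +{c}
  S via S→d B: +{d}
  FIRST(S)={a,b,c,d}  FIRST(A)={a}  FIRST(B)={a,c}
[2] (stable)
  FIRST(S)={a,b,c,d}  FIRST(A)={a}  FIRST(B)={a,c}

FIRST(B) = ["a", "c"]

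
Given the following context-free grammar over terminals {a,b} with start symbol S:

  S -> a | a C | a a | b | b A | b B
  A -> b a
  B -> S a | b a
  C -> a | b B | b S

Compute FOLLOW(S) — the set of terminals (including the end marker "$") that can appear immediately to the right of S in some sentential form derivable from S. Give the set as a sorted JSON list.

FIRST sets, iterate to fixpoint:
[1]
  A via A→b a: +{b}
  B via B→b a: +{b}
  C via C→a: +{a}
  C via C→b B: +{b}
  S via S→a: +{a}
  S via S→b: +{b}
  FIRST(S)={a,b}  FIRST(A)={b}  FIRST(B)={b}  FIRST(C)={a,b}
[2]
  B via B→S a: +{a}
  FIRST(S)={a,b}  FIRST(A)={b}  FIRST(B)={a,b}  FIRST(C)={a,b}
[3] (stable)
  FIRST(S)={a,b}  FIRST(A)={b}  FIRST(B)={a,b}  FIRST(C)={a,b}

Compute FOLLOW by fixpoint:
FOLLOW(S) := {$}
iter 1:
  B→S a: FOLLOW(S) ⊇ FIRST(a) = {a}; new: +{a}
  S→a C: FOLLOW(C) ⊇ FOLLOW(S) ⊇ {$,a}; new: +{$,a}
  S→b A: FOLLOW(A) ⊇ FOLLOW(S) ⊇ {$,a}; new: +{$,a}
  S→b B: FOLLOW(B) ⊇ FOLLOW(S) ⊇ {$,a}; new: +{$,a}
  FOLLOW(S)={$,a}  FOLLOW(A)={$,a}  FOLLOW(B)={$,a}  FOLLOW(C)={$,a}
iter 2: — fixpoint
  FOLLOW(S)={$,a}  FOLLOW(A)={$,a}  FOLLOW(B)={$,a}  FOLLOW(C)={$,a}

FOLLOW(S) = ["$", "a"]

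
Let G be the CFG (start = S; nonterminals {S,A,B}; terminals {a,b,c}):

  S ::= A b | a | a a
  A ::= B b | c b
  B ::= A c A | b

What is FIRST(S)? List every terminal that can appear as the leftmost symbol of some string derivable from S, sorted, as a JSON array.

FIRST iteration:
iter 1:
  A via A→c b: +{c}
  B via B→A c A: +{c}
  B via B→b: +{b}
  S via S→A b: +{c}
  S via S→a: +{a}
  FIRST[S]={a,c}  FIRST[A]={c}  FIRST[B]={b,c}
iter 2:
  A via A→B b: +{b}
  S via S→A b: +{b}
  FIRST[S]={a,b,c}  FIRST[A]={b,c}  FIRST[B]={b,c}
iter 3: done
  FIRST[S]={a,b,c}  FIRST[A]={b,c}  FIRST[B]={b,c}

FIRST(S) = ["a", "b", "c"]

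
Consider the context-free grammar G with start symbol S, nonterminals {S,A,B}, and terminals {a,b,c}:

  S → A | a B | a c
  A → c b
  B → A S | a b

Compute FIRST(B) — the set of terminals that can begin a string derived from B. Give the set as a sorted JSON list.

FIRST iteration:
round 1:
  A via A→c b: +{c}
  B via B→A S: +{c}
  B via B→a b: +{a}
  S via S→A: +{c}
  S via S→a B: +{a}
  S: {a,c}  A: {c}  B: {a,c}
round 2: done
  S: {a,c}  A: {c}  B: {a,c}

FIRST(B) = ["a", "c"]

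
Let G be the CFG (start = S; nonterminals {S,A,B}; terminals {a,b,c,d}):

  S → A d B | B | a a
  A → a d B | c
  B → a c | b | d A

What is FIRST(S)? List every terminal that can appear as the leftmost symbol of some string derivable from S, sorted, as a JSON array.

Compute FIRST by fixpoint:
round 1:
  A via A→a d B: +{a}
  A via A→c: +{c}
  B via B→a c: +{a}
  B via B→b: +{b}
  B via B→d A: +{d}
  S via S→A d B: +{a,c}
  S via S→B: +{b,d}
  FIRST[S]={a,b,c,d}  FIRST[A]={a,c}  FIRST[B]={a,b,d}
round 2: (no change)
  FIRST[S]={a,b,c,d}  FIRST[A]={a,c}  FIRST[B]={a,b,d}

FIRST(S) = ["a", "b", "c", "d"]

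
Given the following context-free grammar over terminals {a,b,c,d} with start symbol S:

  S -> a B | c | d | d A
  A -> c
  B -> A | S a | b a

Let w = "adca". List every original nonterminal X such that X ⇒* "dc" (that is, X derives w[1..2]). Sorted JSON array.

Convert to CNF:
  S -> T0 B | T2 A | c | d
  A -> c
  B -> S T0 | T1 T0 | c
  T0 -> a
  T1 -> b
  T2 -> d

Fill CYK table bottom-up — only the sub-triangle for w[1..2]:
  [1..1]={S,T2}  "d"  orig:{S}
  [2..2]={A,B,S}  "c"
  [1..2]={S}  "dc"

Original NTs in T[1,2] deriving "dc": ["S"]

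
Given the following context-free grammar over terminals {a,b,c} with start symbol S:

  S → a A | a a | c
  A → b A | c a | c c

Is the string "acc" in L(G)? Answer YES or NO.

Convert to CNF:
  S -> T2 A | T2 T2 | c
  A -> T0 A | T1 T1 | T1 T2
  T0 -> b
  T1 -> c
  T2 -> a

Fill CYK table bottom-up:
  T[0,0] 'a' = {T2}  orig:{}
  T[1,1] 'c' = {S,T1}  orig:{S}
  T[2,2] 'c' = {S,T1}  orig:{S}
  T[0,1] 'ac' = ∅
  T[1,2] 'cc' = {A}
  T[0,2] 'acc' = {S}

S ∈ T[0,2] ⇒ YES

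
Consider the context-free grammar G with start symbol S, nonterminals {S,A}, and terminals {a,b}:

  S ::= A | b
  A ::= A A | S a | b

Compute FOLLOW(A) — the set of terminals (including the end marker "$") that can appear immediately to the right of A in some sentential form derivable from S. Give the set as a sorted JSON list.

FIRST sets, iterate to fixpoint:
[1]
  A via A→b: +{b}
  S via S→A: +{b}
  FIRST(S)={b}  FIRST(A)={b}
[2] done
  FIRST(S)={b}  FIRST(A)={b}

FOLLOW sets:
seed FOLLOW(S) with $
[1]
  A→A A: FOLLOW(A) ⊇ FIRST(A) = {b}; new: +{b}
  A→S a: FOLLOW(S) ⊇ FIRST(a) = {a}; new: +{a}
  S→A: FOLLOW(A) ⊇ FOLLOW(S) ⊇ {$,a}; new: +{$,a}
  S: {$,a}  A: {$,a,b}
[2] — fixpoint
  S: {$,a}  A: {$,a,b}

FOLLOW(A) = ["$", "a", "b"]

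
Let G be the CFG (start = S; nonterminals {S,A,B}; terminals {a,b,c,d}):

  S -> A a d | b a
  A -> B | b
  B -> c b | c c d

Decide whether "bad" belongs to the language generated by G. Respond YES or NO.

Convert to CNF:
  S -> A X6 | T1 T3
  A -> T0 T1 | T0 X4 | b
  B -> T0 T1 | T0 X5
  T0 -> c
  T1 -> b
  T2 -> d
  T3 -> a
  X4 -> T0 T2
  X5 -> T0 T2
  X6 -> T3 T2

CYK table (by increasing span):
  [0..0]={A,T1}  "b"  orig:{A}
  [1..1]={T3}  "a"  orig:{}
  [2..2]={T2}  "d"  orig:{}
  [0..1]={S}  "ba"
  [1..2]={X6}  "ad"  orig:{}
  [0..2]={S}  "bad"

S ∈ T[0,2] ⇒ YES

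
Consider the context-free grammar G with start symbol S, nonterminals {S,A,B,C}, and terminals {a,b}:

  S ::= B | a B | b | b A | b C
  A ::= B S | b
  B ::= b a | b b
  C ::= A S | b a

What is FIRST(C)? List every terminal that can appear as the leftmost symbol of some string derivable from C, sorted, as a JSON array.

FIRST iteration:
[1]
  A via A→b: +{b}
  B via B→b a: +{b}
  C via C→A S: +{b}
  S via S→B: +{b}
  S via S→a B: +{a}
  FIRST(S)={a,b}  FIRST(A)={b}  FIRST(B)={b}  FIRST(C)={b}
[2] — fixpoint
  FIRST(S)={a,b}  FIRST(A)={b}  FIRST(B)={b}  FIRST(C)={b}

FIRST(C) = ["b"]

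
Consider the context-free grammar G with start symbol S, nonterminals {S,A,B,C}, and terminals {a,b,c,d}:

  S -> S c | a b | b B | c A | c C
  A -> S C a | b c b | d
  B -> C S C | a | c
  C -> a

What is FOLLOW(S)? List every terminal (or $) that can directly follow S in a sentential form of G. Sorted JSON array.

FIRST sets, iterate to fixpoint:
iter 1:
  A via A→b c b: +{b}
  A via A→d: +{d}
  B via B→a: +{a}
  B via B→c: +{c}
  C via C→a: +{a}
  S via S→a b: +{a}
  S via S→b B: +{b}
  S via S→c A: +{c}
  S: {a,b,c}  A: {b,d}  B: {a,c}  C: {a}
iter 2:
  A via A→S C a: +{a,c}
  S: {a,b,c}  A: {a,b,c,d}  B: {a,c}  C: {a}
iter 3: — fixpoint
  S: {a,b,c}  A: {a,b,c,d}  B: {a,c}  C: {a}

FOLLOW sets:
FOLLOW(S) := {$}
iter 1:
  A→S C a: FOLLOW(S) ⊇ FIRST(C) = {a}; new: +{a}
  A→S C a: FOLLOW(C) ⊇ FIRST(a) = {a}; new: +{a}
  B→C S C: FOLLOW(C) ⊇ FIRST(S) = {a,b,c}; new: +{b,c}
  S→S c: FOLLOW(S) ⊇ FIRST(c) = {c}; new: +{c}
  S→b B: FOLLOW(B) ⊇ FOLLOW(S) ⊇ {$,a,c}; new: +{$,a,c}
  S→c A: FOLLOW(A) ⊇ FOLLOW(S) ⊇ {$,a,c}; new: +{$,a,c}
  S→c C: FOLLOW(C) ⊇ FOLLOW(S) ⊇ {$,a,c}; new: +{$}
  FOLLOW[S]={$,a,c}  FOLLOW[A]={$,a,c}  FOLLOW[B]={$,a,c}  FOLLOW[C]={$,a,b,c}
iter 2: (no change)
  FOLLOW[S]={$,a,c}  FOLLOW[A]={$,a,c}  FOLLOW[B]={$,a,c}  FOLLOW[C]={$,a,b,c}

FOLLOW(S) = ["$", "a", "c"]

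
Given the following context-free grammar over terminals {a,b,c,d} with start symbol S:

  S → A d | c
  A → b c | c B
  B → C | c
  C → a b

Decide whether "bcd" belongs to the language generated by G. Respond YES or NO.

Convert to CNF:
  S -> A T3 | c
  A -> T0 T1 | T1 B
  B -> T2 T0 | c
  C -> T2 T0
  T0 -> b
  T1 -> c
  T2 -> a
  T3 -> d

CYK fill:
  T[0,0] 'b' = {T0}  orig:{}
  T[1,1] 'c' = {B,S,T1}  orig:{B,S}
  T[2,2] 'd' = {T3}  orig:{}
  T[0,1] 'bc' = {A}
  T[1,2] 'cd' = ∅
  T[0,2] 'bcd' = {S}

S ∈ T[0,2] ⇒ YES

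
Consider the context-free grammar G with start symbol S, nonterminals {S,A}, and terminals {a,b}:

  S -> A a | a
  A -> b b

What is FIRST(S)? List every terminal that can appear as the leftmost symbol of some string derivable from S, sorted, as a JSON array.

FIRST iteration:
round 1:
  A via A→b b: +{b}
  S via S→A a: +{b}
  S via S→a: +{a}
  FIRST[S]={a,b}  FIRST[A]={b}
round 2: done
  FIRST[S]={a,b}  FIRST[A]={b}

FIRST(S) = ["a", "b"]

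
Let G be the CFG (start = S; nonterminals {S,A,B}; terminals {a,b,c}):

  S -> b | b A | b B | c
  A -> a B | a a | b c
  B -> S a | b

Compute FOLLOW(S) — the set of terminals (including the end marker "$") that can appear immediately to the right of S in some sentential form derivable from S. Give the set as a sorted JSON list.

FIRST iteration:
round 1:
  A via A→a B: +{a}
  A via A→b c: +{b}
  B via B→b: +{b}
  S via S→b: +{b}
  S via S→c: +{c}
  FIRST(S)={b,c}  FIRST(A)={a,b}  FIRST(B)={b}
round 2:
  B via B→S a: +{c}
  FIRST(S)={b,c}  FIRST(A)={a,b}  FIRST(B)={b,c}
round 3: — fixpoint
  FIRST(S)={b,c}  FIRST(A)={a,b}  FIRST(B)={b,c}

FOLLOW iteration:
initialize: $ ∈ FOLLOW(S)
[1]
  B→S a: FOLLOW(S) ⊇ FIRST(a) = {a}; new: +{a}
  S→b A: FOLLOW(A) ⊇ FOLLOW(S) ⊇ {$,a}; new: +{$,a}
  S→b B: FOLLOW(B) ⊇ FOLLOW(S) ⊇ {$,a}; new: +{$,a}
  S: {$,a}  A: {$,a}  B: {$,a}
[2] — fixpoint
  S: {$,a}  A: {$,a}  B: {$,a}

FOLLOW(S) = ["$", "a"]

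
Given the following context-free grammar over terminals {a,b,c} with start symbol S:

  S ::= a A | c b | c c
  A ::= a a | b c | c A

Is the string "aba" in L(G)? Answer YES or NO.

Convert to CNF:
  S -> T0 A | T2 T1 | T2 T2
  A -> T0 T0 | T1 T2 | T2 A
  T0 -> a
  T1 -> b
  T2 -> c

CYK fill:
  [0..0]={T0}  "a"  orig:{}
  [1..1]={T1}  "b"  orig:{}
  [2..2]={T0}  "a"  orig:{}
  [0..1]=∅  "ab"
  [1..2]=∅  "ba"
  [0..2]=∅  "aba"

S ∉ T[0,2] ⇒ NO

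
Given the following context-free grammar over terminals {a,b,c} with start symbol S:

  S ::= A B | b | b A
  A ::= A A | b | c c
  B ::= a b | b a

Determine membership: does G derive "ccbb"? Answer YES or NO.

Convert to CNF:
  S -> A B | T2 A | b
  A -> A A | T0 T0 | b
  B -> T1 T2 | T2 T1
  T0 -> c
  T1 -> a
  T2 -> b

Fill CYK table bottom-up:
  [0..0]={T0}  "c"  orig:{}
  [1..1]={T0}  "c"  orig:{}
  [2..2]={A,S,T2}  "b"  orig:{A,S}
  [3..3]={A,S,T2}  "b"  orig:{A,S}
  [0..1]={A}  "cc"
  [1..2]=∅  "cb"
  [2..3]={A,S}  "bb"
  [0..2]={A}  "ccb"
  [1..3]=∅  "cbb"
  [0..3]={A}  "ccbb"

S ∉ T[0,3] ⇒ NO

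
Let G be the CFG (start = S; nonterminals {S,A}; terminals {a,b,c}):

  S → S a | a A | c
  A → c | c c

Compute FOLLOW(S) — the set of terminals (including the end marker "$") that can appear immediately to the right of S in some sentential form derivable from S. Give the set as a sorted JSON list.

FIRST iteration:
iter 1:
  A via A→c: +{c}
  S via S→a A: +{a}
  S via S→c: +{c}
  FIRST(S)={a,c}  FIRST(A)={c}
iter 2: — fixpoint
  FIRST(S)={a,c}  FIRST(A)={c}

Compute FOLLOW by fixpoint:
FOLLOW(S) := {$}
iter 1:
  S→S a: FOLLOW(S) ⊇ FIRST(a) = {a}; new: +{a}
  S→a A: FOLLOW(A) ⊇ FOLLOW(S) ⊇ {$,a}; new: +{$,a}
  FOLLOW(S)={$,a}  FOLLOW(A)={$,a}
iter 2: (stable)
  FOLLOW(S)={$,a}  FOLLOW(A)={$,a}

FOLLOW(S) = ["$", "a"]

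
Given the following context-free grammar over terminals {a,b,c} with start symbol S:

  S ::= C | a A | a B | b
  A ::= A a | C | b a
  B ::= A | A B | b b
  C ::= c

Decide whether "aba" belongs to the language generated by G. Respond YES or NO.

CNF form of G:
  S -> T0 A | T0 B | b | c
  A -> A T0 | T1 T0 | c
  B -> A B | A T0 | T1 T0 | T1 T1 | c
  C -> c
  T0 -> a
  T1 -> b

CYK table (by increasing span):
  [0..0]={T0}  "a"  orig:{}
  [1..1]={S,T1}  "b"  orig:{S}
  [2..2]={T0}  "a"  orig:{}
  [0..1]=∅  "ab"
  [1..2]={A,B}  "ba"
  [0..2]={S}  "aba"

S ∈ T[0,2] ⇒ YES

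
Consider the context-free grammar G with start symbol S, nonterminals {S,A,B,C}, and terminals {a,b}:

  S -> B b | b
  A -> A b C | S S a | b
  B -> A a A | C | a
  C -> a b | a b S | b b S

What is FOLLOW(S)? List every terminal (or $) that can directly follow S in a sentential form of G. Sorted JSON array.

FIRST sets, iterate to fixpoint:
[1]
  A via A→b: +{b}
  B via B→A a A: +{b}
  B via B→a: +{a}
  C via C→a b: +{a}
  C via C→b b S: +{b}
  S via S→B b: +{a,b}
  FIRST(S)={a,b}  FIRST(A)={b}  FIRST(B)={a,b}  FIRST(C)={a,b}
[2]
  A via A→S S a: +{a}
  FIRST(S)={a,b}  FIRST(A)={a,b}  FIRST(B)={a,b}  FIRST(C)={a,b}
[3] (no change)
  FIRST(S)={a,b}  FIRST(A)={a,b}  FIRST(B)={a,b}  FIRST(C)={a,b}

Compute FOLLOW by fixpoint:
seed FOLLOW(S) with $
pass 1:
  A→A b C: FOLLOW(A) ⊇ FIRST(b) = {b}; new: +{b}
  A→A b C: FOLLOW(C) ⊇ FOLLOW(A) ⊇ {b}; new: +{b}
  A→S S a: FOLLOW(S) ⊇ FIRST(S) = {a,b}; new: +{a,b}
  B→A a A: FOLLOW(A) ⊇ FIRST(a) = {a}; new: +{a}
  S→B b: FOLLOW(B) ⊇ FIRST(b) = {b}; new: +{b}
  FOLLOW[S]={$,a,b}  FOLLOW[A]={a,b}  FOLLOW[B]={b}  FOLLOW[C]={b}
pass 2:
  A→A b C: FOLLOW(C) ⊇ FOLLOW(A) ⊇ {a,b}; new: +{a}
  FOLLOW[S]={$,a,b}  FOLLOW[A]={a,b}  FOLLOW[B]={b}  FOLLOW[C]={a,b}
pass 3: — fixpoint
  FOLLOW[S]={$,a,b}  FOLLOW[A]={a,b}  FOLLOW[B]={b}  FOLLOW[C]={a,b}

FOLLOW(S) = ["$", "a", "b"]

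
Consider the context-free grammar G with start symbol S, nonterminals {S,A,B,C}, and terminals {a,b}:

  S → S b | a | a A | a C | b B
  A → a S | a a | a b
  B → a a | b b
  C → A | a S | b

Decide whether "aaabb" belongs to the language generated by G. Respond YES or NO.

Convert to CNF:
  S -> S T1 | T0 A | T0 C | T1 B | a
  A -> T0 S | T0 T0 | T0 T1
  B -> T0 T0 | T1 T1
  C -> T0 S | T0 T0 | T0 T1 | b
  T0 -> a
  T1 -> b

CYK fill:
  T[0,0] 'a' = {S,T0}  orig:{S}
  T[1,1] 'a' = {S,T0}  orig:{S}
  T[2,2] 'a' = {S,T0}  orig:{S}
  T[3,3] 'b' = {C,T1}  orig:{C}
  T[4,4] 'b' = {C,T1}  orig:{C}
  T[0,1] 'aa' = {A,B,C}
  T[1,2] 'aa' = {A,B,C}
  T[2,3] 'ab' = {A,C,S}
  T[3,4] 'bb' = {B}
  T[0,2] 'aaa' = {S}
  T[1,3] 'aab' = {A,C,S}
  T[2,4] 'abb' = {S}
  T[0,3] 'aaab' = {A,C,S}
  T[1,4] 'aabb' = {A,C,S}
  T[0,4] 'aaabb' = {A,C,S}

S ∈ T[0,4] ⇒ YES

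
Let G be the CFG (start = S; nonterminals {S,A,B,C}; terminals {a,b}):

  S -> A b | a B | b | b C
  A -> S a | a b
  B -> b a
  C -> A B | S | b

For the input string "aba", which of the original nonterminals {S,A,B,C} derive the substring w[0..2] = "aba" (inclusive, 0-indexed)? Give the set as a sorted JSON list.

Convert to CNF:
  S -> A T1 | T0 B | T1 C | b
  A -> S T0 | T0 T1
  B -> T1 T0
  C -> A B | A T1 | T0 B | T1 C | b
  T0 -> a
  T1 -> b

CYK fill — only the sub-triangle for w[0..2]:
  [0..0]={T0}  "a"  orig:{}
  [1..1]={C,S,T1}  "b"  orig:{C,S}
  [2..2]={T0}  "a"  orig:{}
  [0..1]={A}  "ab"
  [1..2]={A,B}  "ba"
  [0..2]={C,S}  "aba"

Original NTs in T[0,2] deriving "aba": ["C", "S"]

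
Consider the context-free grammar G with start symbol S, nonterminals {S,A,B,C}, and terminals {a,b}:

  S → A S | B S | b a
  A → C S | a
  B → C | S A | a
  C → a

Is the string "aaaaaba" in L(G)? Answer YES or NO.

CNF form of G:
  S -> A S | B S | T0 T1
  A -> C S | a
  B -> S A | a
  C -> a
  T0 -> b
  T1 -> a

Fill CYK table bottom-up:
  [0..0]={A,B,C,T1}  "a"  orig:{A,B,C}
  [1..1]={A,B,C,T1}  "a"  orig:{A,B,C}
  [2..2]={A,B,C,T1}  "a"  orig:{A,B,C}
  [3..3]={A,B,C,T1}  "a"  orig:{A,B,C}
  [4..4]={A,B,C,T1}  "a"  orig:{A,B,C}
  [5..5]={T0}  "b"  orig:{}
  [6..6]={A,B,C,T1}  "a"  orig:{A,B,C}
  [0..1]=∅  "aa"
  [1..2]=∅  "aa"
  [2..3]=∅  "aa"
  [3..4]=∅  "aa"
  [4..5]=∅  "ab"
  [5..6]={S}  "ba"
  [0..2]=∅  "aaa"
  [1..3]=∅  "aaa"
  [2..4]=∅  "aaa"
  [3..5]=∅  "aab"
  [4..6]={A,S}  "aba"
  [0..3]=∅  "aaaa"
  [1..4]=∅  "aaaa"
  [2..5]=∅  "aaab"
  [3..6]={A,S}  "aaba"
  [0..4]=∅  "aaaaa"
  [1..5]=∅  "aaaab"
  [2..6]={A,S}  "aaaba"
  [0..5]=∅  "aaaaab"
  [1..6]={A,S}  "aaaaba"
  [0..6]={A,S}  "aaaaaba"

S ∈ T[0,6] ⇒ YES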